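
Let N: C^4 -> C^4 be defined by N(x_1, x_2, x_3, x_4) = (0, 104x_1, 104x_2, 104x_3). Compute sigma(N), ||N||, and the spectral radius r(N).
sigma(N) = {0}; ||N|| = 104; r(N) = 0. (N is nilpotent with N^4 = 0.)

On C^4, N is a strictly lower-triangular matrix with 104 on the subdiagonal and zeros elsewhere, so its characteristic polynomial is lambda^4 and every eigenvalue is 0: sigma(N) = {0}. For the operator norm, N e_i = 104e_{i+1} for i = 1, ..., 3 and N e_4 = 0, so the singular values of N are 104 (with multiplicity 3) and 0; hence ||N|| = 104. The spectral radius r(N) = max|lambda| = 0. Note ||N|| > r(N) — characteristic of non-normal nilpotent operators. Indeed N^4 = 0.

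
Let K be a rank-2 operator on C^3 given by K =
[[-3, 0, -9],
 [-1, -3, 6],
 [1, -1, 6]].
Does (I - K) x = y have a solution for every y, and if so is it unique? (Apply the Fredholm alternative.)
(I - K) is invertible (det(I - K) = -11 ≠ 0), so for every y in C^3 the equation (I - K) x = y has a unique solution.

K has rank 2 and factors as K = U V^T = u1 v1^T + u2 v2^T with u1 = (3, 1, -1), v1 = (-1, -1, 0), u2 = (3, -2, -2), v2 = (0, 1, -3) (multiplying out reproduces the displayed K). The nonzero eigenvalues of U V^T coincide with those of the 2 x 2 matrix G = V^T U = [[v1·u1, v1·u2], [v2·u1, v2·u2]] = [[-4, -1], [4, 4]], and by the Sylvester determinant identity det(I_3 - U V^T) = det(I_2 - V^T U) = det([[5, 1], [-4, -3]]) = (5)(-3) - (1)(-4) = -11. (Direct check: I - K =
[[4, 0, 9],
 [1, 4, -6],
 [-1, 1, -5]]
has determinant -11.) The finite-dimensional Fredholm alternative says: either (I - K) is invertible, or ker(I - K) ≠ {0} and then range(I - K) = ker((I - K)^*)^⊥, with dim ker(I - K) = dim ker((I - K)^*). Since det(I - K) ≠ 0, 1 is not an eigenvalue of K and ker(I - K) = {0}, so we are in the first case: for every y there is a unique x = (I - K)^(-1) y. (Explicitly, by the Woodbury identity, (I - U V^T)^(-1) = I + U (I_2 - G)^(-1) V^T.)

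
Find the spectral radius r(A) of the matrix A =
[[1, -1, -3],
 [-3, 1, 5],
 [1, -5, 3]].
r(A) ≈ 6.036

The eigenvalues of A are the roots of its characteristic polynomial. With M = A (coefficients from the trace, the sum of principal 2x2 minors, and det A):
  p(λ) = det(λ I - M) = λ^3 - 5λ^2 + 32λ + 28.
No integer candidate from the rational root theorem (±divisors of 28) is a root, so the roots are irrational. The cubic discriminant is Δ = -193280 < 0, so there is one real root and a complex-conjugate pair. p(-1) = -10 and p(0) = 28 have opposite signs, so a root lies in (-1, 0); Newton's method refines it to λ ≈ -0.7685. Dividing out (λ - (-0.7685)) leaves approximately λ^2 - 5.7685λ + 36.4333. For λ^2 - 5.7685λ + 36.4333 the discriminant is -112.4572. It is negative, so the remaining roots are the complex-conjugate pair λ ≈ 2.8843 ± 5.3023i. Their product equals the constant term, so |λ|^2 ≈ 36.4333 and |λ| ≈ 6.036.
Thus the eigenvalues (to 4 decimals) are -0.7685 (modulus 0.7685); 2.8843 ± 5.3023i (modulus 6.036). The spectral radius is the largest modulus: r(A) ≈ 6.036. (Cross-check: r(A) ≤ ||A||_2 ≈ 7.0321; equality holds whenever A is normal, though it can also hold for some non-normal A.)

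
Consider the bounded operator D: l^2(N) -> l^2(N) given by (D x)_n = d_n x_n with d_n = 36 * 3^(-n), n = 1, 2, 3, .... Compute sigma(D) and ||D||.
sigma(D) = {36 * 3^(-n) : n ≥ 1} ∪ {0}; ||D|| = 12

A bounded diagonal operator on l^2 with diagonal entries d_n has spectrum equal to the closure of {d_n : n ≥ 1}: every d_n is an eigenvalue (with eigenvector e_n), so {d_n} ⊂ sigma(D); the spectrum is closed, so its closure is too; and for lambda not in the closure, (D - lambda I) has bounded inverse (the diagonal entries 1/(d_n - lambda) are bounded). For our sequence d_n = 36 * 3^(-n), n = 1, 2, 3, ...:
  - {d_n} = {36 * 3^(-n) : n ≥ 1}; the only limit point is 0
  - closure = {36 * 3^(-n) : n ≥ 1} ∪ {0}
For the norm: a diagonal operator has ||D|| = sup_n |d_n|. Here d_n = 36 * 3^(-n) is positive and decreasing, so sup_n |d_n| = d_1 = 36/3 = 12. So ||D|| = 12.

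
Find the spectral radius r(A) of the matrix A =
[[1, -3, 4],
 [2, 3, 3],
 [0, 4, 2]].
r(A) ≈ 6.185

The eigenvalues of A are the roots of its characteristic polynomial. With M = A (coefficients from the trace, the sum of principal 2x2 minors, and det A):
  p(λ) = det(λ I - M) = λ^3 - 6λ^2 + 5λ - 38.
No integer candidate from the rational root theorem (±divisors of 38) is a root, so the roots are irrational. The cubic discriminant is Δ = -50900 < 0, so there is one real root and a complex-conjugate pair. p(6) = -8 and p(7) = 46 have opposite signs, so a root lies in (6, 7); Newton's method refines it to λ ≈ 6.185. Dividing out (λ - (6.185)) leaves approximately λ^2 + 0.185λ + 6.1439. For λ^2 + 0.185λ + 6.1439 the discriminant is -24.5416. It is negative, so the remaining roots are the complex-conjugate pair λ ≈ -0.0925 ± 2.477i. Their product equals the constant term, so |λ|^2 ≈ 6.1439 and |λ| ≈ 2.4787.
Thus the eigenvalues (to 4 decimals) are 6.185 (modulus 6.185); -0.0925 ± 2.477i (modulus 2.4787). The spectral radius is the largest modulus: r(A) ≈ 6.185. (Cross-check: r(A) ≤ ||A||_2 ≈ 6.2524; equality holds whenever A is normal, though it can also hold for some non-normal A.)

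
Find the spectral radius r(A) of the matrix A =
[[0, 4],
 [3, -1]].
r(A) = 4

The eigenvalues of A are the roots of its characteristic polynomial. With M = A (coefficients from the trace and determinant):
  p(λ) = det(λ I - M) = λ^2 + λ - 12.
For λ^2 + λ - 12 the discriminant is 49. It is a perfect square (7^2), so the roots are rational: λ = (-1 ± 7)/2 = 3, -4.
Thus the eigenvalues (to 4 decimals) are 3 (modulus 3); -4 (modulus 4). The spectral radius is the largest modulus: r(A) = 4. (Cross-check: r(A) ≤ ||A||_2 ≈ 4.2426; equality holds whenever A is normal, though it can also hold for some non-normal A.)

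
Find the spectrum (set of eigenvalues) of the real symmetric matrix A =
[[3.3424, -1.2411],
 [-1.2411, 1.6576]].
sigma(A) ≈ {1, 4}

A is real symmetric, so its spectrum consists of real eigenvalues. Expanding the characteristic polynomial of the displayed matrix gives
  det(λ I - A) = p(λ) = λ^2 + (-5)λ + (4).
Solving p(λ) = 0 yields eigenvalues ≈ 1, 4. (A is shown rounded to 4 decimals, so these recover the underlying integer eigenvalues to within that precision.)
Verification: the trace of A = 5 equals the sum of eigenvalues 5, and det(A) ≈ 4.0000 matches the eigenvalue product 4.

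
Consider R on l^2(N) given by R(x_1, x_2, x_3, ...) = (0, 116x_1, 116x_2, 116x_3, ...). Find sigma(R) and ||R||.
sigma(R) = closed disk {z in C : |z| ≤ 116}; ||R|| = 116

Note R = 116·U where U is the unit right shift (U x)_k = x_{k-1} (with x_0 := 0); so ||R|| = 116||U|| and sigma(R) = 116·sigma(U). ||R x||^2 = sum_{k≥1} |116x_k|^2 = 13456||x||^2, so ||R|| = 116 and sigma(R) ⊂ {|z| ≤ 116}. For any |lambda| < 116, the equation (R - lambda I) x = 0 forces x_1 = 0, then 116x_k = lambda x_{k+1} ⇒ x = 0, so R has no eigenvalues. But (R - lambda I) is not surjective for |lambda| < 116: solving (R - lambda I) x = e_1 would require x_n proportional to (lambda/116)^(-n), which is not in l^2. So every |lambda| < 116 lies in the residual spectrum. The boundary |lambda| = 116 is in the approximate point spectrum (the spectrum is closed). Hence sigma(R) is the closed disk of radius 116.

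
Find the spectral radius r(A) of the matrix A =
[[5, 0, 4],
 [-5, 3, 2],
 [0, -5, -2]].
r(A) ≈ 7.1086

The eigenvalues of A are the roots of its characteristic polynomial. With M = A (coefficients from the trace, the sum of principal 2x2 minors, and det A):
  p(λ) = det(λ I - M) = λ^3 - 6λ^2 + 9λ - 120.
No integer candidate from the rational root theorem (±divisors of 120) is a root, so the roots are irrational. The cubic discriminant is Δ = -375840 < 0, so there is one real root and a complex-conjugate pair. p(7) = -8 and p(8) = 80 have opposite signs, so a root lies in (7, 8); Newton's method refines it to λ ≈ 7.1086. Dividing out (λ - (7.1086)) leaves approximately λ^2 + 1.1086λ + 16.8809. For λ^2 + 1.1086λ + 16.8809 the discriminant is -66.2944. It is negative, so the remaining roots are the complex-conjugate pair λ ≈ -0.5543 ± 4.0711i. Their product equals the constant term, so |λ|^2 ≈ 16.8809 and |λ| ≈ 4.1086.
Thus the eigenvalues (to 4 decimals) are 7.1086 (modulus 7.1086); -0.5543 ± 4.0711i (modulus 4.1086). The spectral radius is the largest modulus: r(A) ≈ 7.1086. (Cross-check: r(A) ≤ ||A||_2 ≈ 7.6815; equality holds whenever A is normal, though it can also hold for some non-normal A.)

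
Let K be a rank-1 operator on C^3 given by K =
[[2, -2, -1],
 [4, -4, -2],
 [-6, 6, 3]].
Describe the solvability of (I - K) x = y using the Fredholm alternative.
(I - K) is singular (det(I - K) = 0, i.e. 1 ∈ sigma(K)). (I - K) x = y is solvable iff y ⊥ ker((I - K)^*) = span{(2, -2, -1)}, i.e. iff 2y_1 - 2y_2 - y_3 = 0. When solvable, the solutions are x = y + c·(1, 2, -3), c arbitrary (ker(I - K) = span{(1, 2, -3)}, dimension 1).

K has rank 1, so it is an outer product K = u v^T: every row of K is a multiple of one row vector. Reading off the entries, u = (1, 2, -3) and v = (2, -2, -1) (row i of K equals u_i·v^T). A rank-one matrix u v^T satisfies K u = u (v·u) and kills the (2)-dimensional subspace v^⊥, so its characteristic polynomial is lambda^2 (lambda - v·u) with v·u = tr K = 1. Hence the eigenvalues of I - K are 1 (multiplicity 2) and 1 - (1) = 0, so det(I - K) = 0. (Direct check: I - K =
[[-1, 2, 1],
 [-4, 5, 2],
 [6, -6, -2]]
has determinant 0.) So 1 is an eigenvalue of K and (I - K) is not invertible. The finite-dimensional Fredholm alternative says: either (I - K) is invertible, or ker(I - K) ≠ {0} and then range(I - K) = ker((I - K)^*)^⊥, with dim ker(I - K) = dim ker((I - K)^*). We are in the second case, so we need both kernels. Kernel of I - K: (I - K) u = u - u (v·u) = u - u = 0, so ker(I - K) = span{u} = span{(1, 2, -3)} (it is exactly 1-dimensional because rank(I - K) = 2). Kernel of the adjoint: K is real, so (I - K)^* = I - K^T = I - v u^T, and (I - v u^T) v = v - v (u·v) = 0; hence ker((I - K)^*) = span{v} = span{(2, -2, -1)}. Therefore (I - K) x = y is solvable iff <y, v> = 0, i.e. iff 2y_1 - 2y_2 - y_3 = 0. When this holds, K y = u (v·y) = 0, so (I - K) y = y and x = y is a particular solution; the full solution set is the line x = y + c·u = y + c·(1, 2, -3), c ∈ C.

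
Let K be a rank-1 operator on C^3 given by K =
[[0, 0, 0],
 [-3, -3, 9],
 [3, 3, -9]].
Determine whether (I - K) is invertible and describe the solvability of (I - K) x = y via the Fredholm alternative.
(I - K) is invertible (det(I - K) = 13 ≠ 0), so for every y in C^3 the equation (I - K) x = y has a unique solution.

K has rank 1, so it is an outer product K = u v^T: every row of K is a multiple of one row vector. Reading off the entries, u = (0, -3, 3) and v = (1, 1, -3) (row i of K equals u_i·v^T). A rank-one matrix u v^T satisfies K u = u (v·u) and kills the (2)-dimensional subspace v^⊥, so its characteristic polynomial is lambda^2 (lambda - v·u) with v·u = tr K = -12. Hence the eigenvalues of I - K are 1 (multiplicity 2) and 1 - (-12) = 13, so det(I - K) = 13. (Direct check: I - K =
[[1, 0, 0],
 [3, 4, -9],
 [-3, -3, 10]]
has determinant 13.) The finite-dimensional Fredholm alternative says: either (I - K) is invertible, or ker(I - K) ≠ {0} and then range(I - K) = ker((I - K)^*)^⊥, with dim ker(I - K) = dim ker((I - K)^*). Since det(I - K) ≠ 0, 1 is not an eigenvalue of K and ker(I - K) = {0}, so we are in the first case: for every y there is a unique x = (I - K)^(-1) y. Explicitly, by the Sherman–Morrison formula, (I - u v^T)^(-1) = I + u v^T/(1 - v·u), i.e. (I - K)^(-1) = I + K/(13).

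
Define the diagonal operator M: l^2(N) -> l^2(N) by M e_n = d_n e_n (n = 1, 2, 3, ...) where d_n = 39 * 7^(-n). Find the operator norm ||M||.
||M|| = 39/7 (attained at n = 1)

For M diagonal, ||M|| = sup_n |d_n|. The sequence d_n = 39 * 7^(-n) is positive and strictly decreasing (ratio 7^(-1) < 1), so the supremum is d_1 = 39/7. Hence ||M|| = 39/7.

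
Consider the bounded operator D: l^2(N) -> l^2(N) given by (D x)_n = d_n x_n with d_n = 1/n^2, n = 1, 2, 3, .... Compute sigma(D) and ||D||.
sigma(D) = {1/n^2 : n ≥ 1} ∪ {0}; ||D|| = 1

A bounded diagonal operator on l^2 with diagonal entries d_n has spectrum equal to the closure of {d_n : n ≥ 1}: every d_n is an eigenvalue (with eigenvector e_n), so {d_n} ⊂ sigma(D); the spectrum is closed, so its closure is too; and for lambda not in the closure, (D - lambda I) has bounded inverse (the diagonal entries 1/(d_n - lambda) are bounded). For our sequence d_n = 1/n^2, n = 1, 2, 3, ...:
  - {d_n} = {1/n^2 : n ≥ 1}; the only limit point is 0
  - closure = {1/n^2 : n ≥ 1} ∪ {0}
For the norm: a diagonal operator has ||D|| = sup_n |d_n|. Here d_n = 1/n^2 is positive and decreasing, so sup_n |d_n| = d_1 = 1. So ||D|| = 1.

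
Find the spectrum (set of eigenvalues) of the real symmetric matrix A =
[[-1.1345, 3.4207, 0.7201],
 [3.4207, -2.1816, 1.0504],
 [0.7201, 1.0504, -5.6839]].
sigma(A) ≈ {-6, -5, 2}

A is real symmetric, so its spectrum consists of real eigenvalues. Expanding the characteristic polynomial of the displayed matrix gives
  det(λ I - A) = p(λ) = λ^3 + (9)λ^2 + (8)λ + (-59.9984).
Solving p(λ) = 0 yields eigenvalues ≈ -6, -5, 2. (A is shown rounded to 4 decimals, so these recover the underlying integer eigenvalues to within that precision.)
Verification: the trace of A = -9 equals the sum of eigenvalues -9, and det(A) ≈ 59.9984 matches the eigenvalue product 60.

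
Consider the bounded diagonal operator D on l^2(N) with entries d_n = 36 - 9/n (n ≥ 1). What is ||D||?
||D|| = 36

For a diagonal operator on l^2 with entries d_n, ||D|| = sup_n |d_n|. Here d_1 = 27, d_2 = 63/2, ..., and d_n = 36 - 9/n increases monotonically toward 36. All terms lie in [27, 36), so |d_n| = d_n and the supremum is the limit 36, which is not attained by any individual d_n. Hence ||D|| = 36.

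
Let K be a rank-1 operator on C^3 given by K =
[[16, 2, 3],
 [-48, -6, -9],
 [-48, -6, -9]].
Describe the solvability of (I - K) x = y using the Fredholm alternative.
(I - K) is singular (det(I - K) = 0, i.e. 1 ∈ sigma(K)). (I - K) x = y is solvable iff y ⊥ ker((I - K)^*) = span{(16, 2, 3)}, i.e. iff 16y_1 + 2y_2 + 3y_3 = 0. When solvable, the solutions are x = y + c·(1, -3, -3), c arbitrary (ker(I - K) = span{(1, -3, -3)}, dimension 1).

K has rank 1, so it is an outer product K = u v^T: every row of K is a multiple of one row vector. Reading off the entries, u = (1, -3, -3) and v = (16, 2, 3) (row i of K equals u_i·v^T). A rank-one matrix u v^T satisfies K u = u (v·u) and kills the (2)-dimensional subspace v^⊥, so its characteristic polynomial is lambda^2 (lambda - v·u) with v·u = tr K = 1. Hence the eigenvalues of I - K are 1 (multiplicity 2) and 1 - (1) = 0, so det(I - K) = 0. (Direct check: I - K =
[[-15, -2, -3],
 [48, 7, 9],
 [48, 6, 10]]
has determinant 0.) So 1 is an eigenvalue of K and (I - K) is not invertible. The finite-dimensional Fredholm alternative says: either (I - K) is invertible, or ker(I - K) ≠ {0} and then range(I - K) = ker((I - K)^*)^⊥, with dim ker(I - K) = dim ker((I - K)^*). We are in the second case, so we need both kernels. Kernel of I - K: (I - K) u = u - u (v·u) = u - u = 0, so ker(I - K) = span{u} = span{(1, -3, -3)} (it is exactly 1-dimensional because rank(I - K) = 2). Kernel of the adjoint: K is real, so (I - K)^* = I - K^T = I - v u^T, and (I - v u^T) v = v - v (u·v) = 0; hence ker((I - K)^*) = span{v} = span{(16, 2, 3)}. Therefore (I - K) x = y is solvable iff <y, v> = 0, i.e. iff 16y_1 + 2y_2 + 3y_3 = 0. When this holds, K y = u (v·y) = 0, so (I - K) y = y and x = y is a particular solution; the full solution set is the line x = y + c·u = y + c·(1, -3, -3), c ∈ C.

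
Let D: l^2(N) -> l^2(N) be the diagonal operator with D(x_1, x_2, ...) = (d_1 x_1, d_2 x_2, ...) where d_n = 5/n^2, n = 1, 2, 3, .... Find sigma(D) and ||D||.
sigma(D) = {5/n^2 : n ≥ 1} ∪ {0}; ||D|| = 5

A bounded diagonal operator on l^2 with diagonal entries d_n has spectrum equal to the closure of {d_n : n ≥ 1}: every d_n is an eigenvalue (with eigenvector e_n), so {d_n} ⊂ sigma(D); the spectrum is closed, so its closure is too; and for lambda not in the closure, (D - lambda I) has bounded inverse (the diagonal entries 1/(d_n - lambda) are bounded). For our sequence d_n = 5/n^2, n = 1, 2, 3, ...:
  - {d_n} = {5/n^2 : n ≥ 1}; the only limit point is 0
  - closure = {5/n^2 : n ≥ 1} ∪ {0}
For the norm: a diagonal operator has ||D|| = sup_n |d_n|. Here d_n = 5/n^2 is positive and decreasing, so sup_n |d_n| = d_1 = 5. So ||D|| = 5.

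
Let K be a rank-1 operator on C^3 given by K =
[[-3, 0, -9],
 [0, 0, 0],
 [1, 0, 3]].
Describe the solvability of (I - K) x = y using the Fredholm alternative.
(I - K) is invertible (det(I - K) = 1 ≠ 0), so for every y in C^3 the equation (I - K) x = y has a unique solution.

K has rank 1, so it is an outer product K = u v^T: every row of K is a multiple of one row vector. Reading off the entries, u = (3, 0, -1) and v = (-1, 0, -3) (row i of K equals u_i·v^T). A rank-one matrix u v^T satisfies K u = u (v·u) and kills the (2)-dimensional subspace v^⊥, so its characteristic polynomial is lambda^2 (lambda - v·u) with v·u = tr K = 0. Hence the eigenvalues of I - K are 1 (multiplicity 2) and 1 - (0) = 1, so det(I - K) = 1. (Direct check: I - K =
[[4, 0, 9],
 [0, 1, 0],
 [-1, 0, -2]]
has determinant 1.) The finite-dimensional Fredholm alternative says: either (I - K) is invertible, or ker(I - K) ≠ {0} and then range(I - K) = ker((I - K)^*)^⊥, with dim ker(I - K) = dim ker((I - K)^*). Since det(I - K) ≠ 0, 1 is not an eigenvalue of K and ker(I - K) = {0}, so we are in the first case: for every y there is a unique x = (I - K)^(-1) y. Explicitly, by the Sherman–Morrison formula, (I - u v^T)^(-1) = I + u v^T/(1 - v·u), i.e. (I - K)^(-1) = I + K.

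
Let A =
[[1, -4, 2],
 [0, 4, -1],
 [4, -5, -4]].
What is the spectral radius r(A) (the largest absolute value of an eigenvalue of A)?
r(A) ≈ 5.4983

The eigenvalues of A are the roots of its characteristic polynomial. With M = A (coefficients from the trace, the sum of principal 2x2 minors, and det A):
  p(λ) = det(λ I - M) = λ^3 - λ^2 - 29λ + 37.
No integer candidate from the rational root theorem (±divisors of 37) is a root, so the roots are irrational. The cubic discriminant is Δ = 80896 > 0, so there are three distinct real roots. p(-6) = -41 and p(-5) = 32 have opposite signs, so a root lies in (-6, -5); Newton's method refines it to λ ≈ -5.4983. p(1) = 8 and p(2) = -17 have opposite signs, so a root lies in (1, 2); Newton's method refines it to λ ≈ 1.2927. p(5) = -8 and p(6) = 43 have opposite signs, so a root lies in (5, 6); Newton's method refines it to λ ≈ 5.2056. Check (Vieta): the three roots sum to 1, matching tr M = 1.
Thus the eigenvalues (to 4 decimals) are -5.4983 (modulus 5.4983); 1.2927 (modulus 1.2927); 5.2056 (modulus 5.2056). The spectral radius is the largest modulus: r(A) ≈ 5.4983. (Cross-check: r(A) ≤ ||A||_2 ≈ 8.4709; equality holds whenever A is normal, though it can also hold for some non-normal A.)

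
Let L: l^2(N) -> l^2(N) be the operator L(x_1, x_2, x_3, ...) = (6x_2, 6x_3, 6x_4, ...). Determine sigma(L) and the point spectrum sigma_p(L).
sigma(L) = closed disk {z in C : |z| ≤ 6}; sigma_p(L) = open disk {z in C : |z| < 6}

Note L = 6·V where V is the unit left shift (V x)_k = x_{k+1}; so sigma(L) = 6·sigma(V) and ||L|| = 6||V||. ||L x||^2 = 36sum_{k≥2} |x_k|^2 ≤ 36||x||^2, with equality on {x : x_1 = 0}, so ||L|| = 6. For any lambda with |lambda| < 6, set r = lambda/6 (|r| < 1); the vector x = (1, r, r^2, ...) is in l^2 and satisfies L x = 6(r, r^2, ...) = lambda x, so lambda is an eigenvalue. On the boundary |lambda| = 6 the geometric series diverges, so no l^2 eigenvector exists, but these lambda lie in the approximate point spectrum. Hence sigma(L) is the closed disk of radius 6 and sigma_p(L) is the open disk.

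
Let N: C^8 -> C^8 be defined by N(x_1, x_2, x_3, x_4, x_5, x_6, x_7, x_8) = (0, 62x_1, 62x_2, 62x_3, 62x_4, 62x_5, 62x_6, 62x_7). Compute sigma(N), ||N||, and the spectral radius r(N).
sigma(N) = {0}; ||N|| = 62; r(N) = 0. (N is nilpotent with N^8 = 0.)

On C^8, N is a strictly lower-triangular matrix with 62 on the subdiagonal and zeros elsewhere, so its characteristic polynomial is lambda^8 and every eigenvalue is 0: sigma(N) = {0}. For the operator norm, N e_i = 62e_{i+1} for i = 1, ..., 7 and N e_8 = 0, so the singular values of N are 62 (with multiplicity 7) and 0; hence ||N|| = 62. The spectral radius r(N) = max|lambda| = 0. Note ||N|| > r(N) — characteristic of non-normal nilpotent operators. Indeed N^8 = 0.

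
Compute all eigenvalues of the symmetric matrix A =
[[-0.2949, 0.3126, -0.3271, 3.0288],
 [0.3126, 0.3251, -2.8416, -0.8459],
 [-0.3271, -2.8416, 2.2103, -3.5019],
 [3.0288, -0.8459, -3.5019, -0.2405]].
sigma(A) ≈ {-5, -1, 2, 6}

A is real symmetric, so its spectrum consists of real eigenvalues. Expanding the characteristic polynomial of the displayed matrix gives
  det(λ I - A) = p(λ) = λ^4 + (-2)λ^3 + (-31)λ^2 + (32)λ + (60.0035).
Solving p(λ) = 0 yields eigenvalues ≈ -5, -1, 2, 6. (A is shown rounded to 4 decimals, so these recover the underlying integer eigenvalues to within that precision.)
Verification: the trace of A = 2 equals the sum of eigenvalues 2, and det(A) ≈ 60.0035 matches the eigenvalue product 60.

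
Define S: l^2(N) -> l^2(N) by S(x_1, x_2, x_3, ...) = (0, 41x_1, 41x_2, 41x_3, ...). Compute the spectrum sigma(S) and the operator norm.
sigma(S) = closed disk {z in C : |z| ≤ 41}; ||S|| = 41

Note S = 41·U where U is the unit right shift (U x)_k = x_{k-1} (with x_0 := 0); so ||S|| = 41||U|| and sigma(S) = 41·sigma(U). ||S x||^2 = sum_{k≥1} |41x_k|^2 = 1681||x||^2, so ||S|| = 41 and sigma(S) ⊂ {|z| ≤ 41}. For any |lambda| < 41, the equation (S - lambda I) x = 0 forces x_1 = 0, then 41x_k = lambda x_{k+1} ⇒ x = 0, so S has no eigenvalues. But (S - lambda I) is not surjective for |lambda| < 41: solving (S - lambda I) x = e_1 would require x_n proportional to (lambda/41)^(-n), which is not in l^2. So every |lambda| < 41 lies in the residual spectrum. The boundary |lambda| = 41 is in the approximate point spectrum (the spectrum is closed). Hence sigma(S) is the closed disk of radius 41.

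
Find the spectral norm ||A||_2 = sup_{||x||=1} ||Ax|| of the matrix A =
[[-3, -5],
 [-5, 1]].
||A||_2 = sqrt((60 + sqrt(464))/2) ≈ 6.3852 (= sqrt(largest eigenvalue of A^T A))

||A||_2 = sigma_max(A) = sqrt(lambda_max(A^T A)). Form the symmetric matrix M = A^T A =
[[34, 10],
 [10, 26]].
Its characteristic polynomial (trace, determinant of M give the coefficients) is
  p(λ) = det(λ I - M) = λ^2 - 60λ + 784.
For λ^2 - 60λ + 784 the discriminant is 464. It is nonnegative but not a perfect square, so the roots are real and irrational: λ = (60 ± sqrt(464))/2 ≈ 40.7703, 19.2297.
So the eigenvalues of A^T A are ≈ 19.2297, 40.7703 (all ≥ 0, as they must be for A^T A). The largest is λ_max = (60 + sqrt(464))/2 ≈ 40.7703, hence ||A||_2 = sqrt(λ_max) = sqrt((60 + sqrt(464))/2) ≈ 6.3852.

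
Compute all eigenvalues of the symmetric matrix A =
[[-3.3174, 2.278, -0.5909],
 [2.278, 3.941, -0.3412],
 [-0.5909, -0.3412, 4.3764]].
sigma(A) ≈ {-4, 4, 5}

A is real symmetric, so its spectrum consists of real eigenvalues. Expanding the characteristic polynomial of the displayed matrix gives
  det(λ I - A) = p(λ) = λ^3 + (-5)λ^2 + (-16)λ + (79.9982).
Solving p(λ) = 0 yields eigenvalues ≈ -4, 4, 5. (A is shown rounded to 4 decimals, so these recover the underlying integer eigenvalues to within that precision.)
Verification: the trace of A = 5 equals the sum of eigenvalues 5, and det(A) ≈ -79.9982 matches the eigenvalue product -80.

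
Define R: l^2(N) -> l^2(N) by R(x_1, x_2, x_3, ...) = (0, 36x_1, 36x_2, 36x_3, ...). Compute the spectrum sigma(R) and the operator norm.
sigma(R) = closed disk {z in C : |z| ≤ 36}; ||R|| = 36

Note R = 36·U where U is the unit right shift (U x)_k = x_{k-1} (with x_0 := 0); so ||R|| = 36||U|| and sigma(R) = 36·sigma(U). ||R x||^2 = sum_{k≥1} |36x_k|^2 = 1296||x||^2, so ||R|| = 36 and sigma(R) ⊂ {|z| ≤ 36}. For any |lambda| < 36, the equation (R - lambda I) x = 0 forces x_1 = 0, then 36x_k = lambda x_{k+1} ⇒ x = 0, so R has no eigenvalues. But (R - lambda I) is not surjective for |lambda| < 36: solving (R - lambda I) x = e_1 would require x_n proportional to (lambda/36)^(-n), which is not in l^2. So every |lambda| < 36 lies in the residual spectrum. The boundary |lambda| = 36 is in the approximate point spectrum (the spectrum is closed). Hence sigma(R) is the closed disk of radius 36.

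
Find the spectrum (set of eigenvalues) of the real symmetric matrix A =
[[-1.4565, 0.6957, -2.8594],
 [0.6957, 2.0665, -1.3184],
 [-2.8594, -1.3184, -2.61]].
sigma(A) ≈ {-5, 0, 3}

A is real symmetric, so its spectrum consists of real eigenvalues. Expanding the characteristic polynomial of the displayed matrix gives
  det(λ I - A) = p(λ) = λ^3 + (2)λ^2 + (-15)λ + (0).
Solving p(λ) = 0 yields eigenvalues ≈ -5, 0, 3. (A is shown rounded to 4 decimals, so these recover the underlying integer eigenvalues to within that precision.)
Verification: the trace of A = -2 equals the sum of eigenvalues -2, and det(A) ≈ -0.0001 matches the eigenvalue product 0.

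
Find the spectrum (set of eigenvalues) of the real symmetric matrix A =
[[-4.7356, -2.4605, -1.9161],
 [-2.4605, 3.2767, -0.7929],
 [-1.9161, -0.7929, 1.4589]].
sigma(A) ≈ {-6, 2, 4}

A is real symmetric, so its spectrum consists of real eigenvalues. Expanding the characteristic polynomial of the displayed matrix gives
  det(λ I - A) = p(λ) = λ^3 + (0)λ^2 + (-28)λ + (48).
Solving p(λ) = 0 yields eigenvalues ≈ -6, 2, 4. (A is shown rounded to 4 decimals, so these recover the underlying integer eigenvalues to within that precision.)
Verification: the trace of A = 0 equals the sum of eigenvalues 0, and det(A) ≈ -47.9996 matches the eigenvalue product -48.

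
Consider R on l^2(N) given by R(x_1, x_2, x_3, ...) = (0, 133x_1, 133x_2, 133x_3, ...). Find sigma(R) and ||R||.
sigma(R) = closed disk {z in C : |z| ≤ 133}; ||R|| = 133

Note R = 133·U where U is the unit right shift (U x)_k = x_{k-1} (with x_0 := 0); so ||R|| = 133||U|| and sigma(R) = 133·sigma(U). ||R x||^2 = sum_{k≥1} |133x_k|^2 = 17689||x||^2, so ||R|| = 133 and sigma(R) ⊂ {|z| ≤ 133}. For any |lambda| < 133, the equation (R - lambda I) x = 0 forces x_1 = 0, then 133x_k = lambda x_{k+1} ⇒ x = 0, so R has no eigenvalues. But (R - lambda I) is not surjective for |lambda| < 133: solving (R - lambda I) x = e_1 would require x_n proportional to (lambda/133)^(-n), which is not in l^2. So every |lambda| < 133 lies in the residual spectrum. The boundary |lambda| = 133 is in the approximate point spectrum (the spectrum is closed). Hence sigma(R) is the closed disk of radius 133.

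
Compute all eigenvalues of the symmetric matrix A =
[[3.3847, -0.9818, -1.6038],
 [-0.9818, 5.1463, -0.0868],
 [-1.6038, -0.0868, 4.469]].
sigma(A) ≈ {2, 5, 6}

A is real symmetric, so its spectrum consists of real eigenvalues. Expanding the characteristic polynomial of the displayed matrix gives
  det(λ I - A) = p(λ) = λ^3 + (-13)λ^2 + (52)λ + (-60).
Solving p(λ) = 0 yields eigenvalues ≈ 2, 5, 6. (A is shown rounded to 4 decimals, so these recover the underlying integer eigenvalues to within that precision.)
Verification: the trace of A = 13 equals the sum of eigenvalues 13, and det(A) ≈ 60.0002 matches the eigenvalue product 60.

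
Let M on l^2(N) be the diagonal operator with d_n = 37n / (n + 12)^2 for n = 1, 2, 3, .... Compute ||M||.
||M|| = 37/48 (attained at n = 12)

For M diagonal, ||M|| = sup_n |d_n|. Treat f(x) = 37x / (x + 12)^2 for real x > 0. By the quotient rule, f'(x) = 37(12 - x)/(x + 12)^3, which is positive for x < 12 and negative for x > 12. So f has a unique maximum at x = 12, and since 12 is a positive integer, the supremum over n ≥ 1 is attained at n = 12: d_12 = 37·12/(12 + 12)^2 = 37·12/576 = 37/48. Hence ||M|| = 37/48.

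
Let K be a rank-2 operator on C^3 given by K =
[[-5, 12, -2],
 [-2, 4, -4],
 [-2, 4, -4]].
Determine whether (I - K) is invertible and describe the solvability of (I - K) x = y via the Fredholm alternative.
(I - K) is invertible (det(I - K) = 26 ≠ 0), so for every y in C^3 the equation (I - K) x = y has a unique solution.

K has rank 2 and factors as K = U V^T = u1 v1^T + u2 v2^T with u1 = (2, 0, 0), v1 = (-1, 3, 2), u2 = (-3, -2, -2), v2 = (1, -2, 2) (multiplying out reproduces the displayed K). The nonzero eigenvalues of U V^T coincide with those of the 2 x 2 matrix G = V^T U = [[v1·u1, v1·u2], [v2·u1, v2·u2]] = [[-2, -7], [2, -3]], and by the Sylvester determinant identity det(I_3 - U V^T) = det(I_2 - V^T U) = det([[3, 7], [-2, 4]]) = (3)(4) - (7)(-2) = 26. (Direct check: I - K =
[[6, -12, 2],
 [2, -3, 4],
 [2, -4, 5]]
has determinant 26.) The finite-dimensional Fredholm alternative says: either (I - K) is invertible, or ker(I - K) ≠ {0} and then range(I - K) = ker((I - K)^*)^⊥, with dim ker(I - K) = dim ker((I - K)^*). Since det(I - K) ≠ 0, 1 is not an eigenvalue of K and ker(I - K) = {0}, so we are in the first case: for every y there is a unique x = (I - K)^(-1) y. (Explicitly, by the Woodbury identity, (I - U V^T)^(-1) = I + U (I_2 - G)^(-1) V^T.)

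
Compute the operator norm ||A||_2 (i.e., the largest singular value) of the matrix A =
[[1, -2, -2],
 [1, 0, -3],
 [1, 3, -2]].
||A||_2 ≈ 4.5341 (= sqrt(largest eigenvalue of A^T A))

||A||_2 = sigma_max(A) = sqrt(lambda_max(A^T A)). Form the symmetric matrix M = A^T A =
[[3, 1, -7],
 [1, 13, -2],
 [-7, -2, 17]].
Its characteristic polynomial (trace, sum of principal 2x2 minors, determinant of M give the coefficients) is
  p(λ) = det(λ I - M) = λ^3 - 33λ^2 + 257λ - 25.
No integer candidate from the rational root theorem (±divisors of 25) is a root, so the roots are irrational. The cubic discriminant is Δ = 4234864 > 0, so there are three distinct real roots. p(0) = -25 and p(1) = 200 have opposite signs, so a root lies in (0, 1); Newton's method refines it to λ ≈ 0.0985. p(12) = 35 and p(13) = -64 have opposite signs, so a root lies in (12, 13); Newton's method refines it to λ ≈ 12.3436. p(20) = -85 and p(21) = 80 have opposite signs, so a root lies in (20, 21); Newton's method refines it to λ ≈ 20.5578. Check (Vieta): the three roots sum to 33, matching tr M = 33.
So the eigenvalues of A^T A are ≈ 0.0985, 12.3436, 20.5578 (all ≥ 0, as they must be for A^T A). The largest is λ_max ≈ 20.5578, hence ||A||_2 = sqrt(λ_max) ≈ 4.5341.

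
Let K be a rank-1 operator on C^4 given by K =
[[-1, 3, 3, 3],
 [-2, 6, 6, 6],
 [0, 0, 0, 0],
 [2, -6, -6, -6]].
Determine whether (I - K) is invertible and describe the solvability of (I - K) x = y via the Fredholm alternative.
(I - K) is invertible (det(I - K) = 2 ≠ 0), so for every y in C^4 the equation (I - K) x = y has a unique solution.

K has rank 1, so it is an outer product K = u v^T: every row of K is a multiple of one row vector. Reading off the entries, u = (-1, -2, 0, 2) and v = (1, -3, -3, -3) (row i of K equals u_i·v^T). A rank-one matrix u v^T satisfies K u = u (v·u) and kills the (3)-dimensional subspace v^⊥, so its characteristic polynomial is lambda^3 (lambda - v·u) with v·u = tr K = -1. Hence the eigenvalues of I - K are 1 (multiplicity 3) and 1 - (-1) = 2, so det(I - K) = 2. (Direct check: I - K =
[[2, -3, -3, -3],
 [2, -5, -6, -6],
 [0, 0, 1, 0],
 [-2, 6, 6, 7]]
has determinant 2.) The finite-dimensional Fredholm alternative says: either (I - K) is invertible, or ker(I - K) ≠ {0} and then range(I - K) = ker((I - K)^*)^⊥, with dim ker(I - K) = dim ker((I - K)^*). Since det(I - K) ≠ 0, 1 is not an eigenvalue of K and ker(I - K) = {0}, so we are in the first case: for every y there is a unique x = (I - K)^(-1) y. Explicitly, by the Sherman–Morrison formula, (I - u v^T)^(-1) = I + u v^T/(1 - v·u), i.e. (I - K)^(-1) = I + K/(2).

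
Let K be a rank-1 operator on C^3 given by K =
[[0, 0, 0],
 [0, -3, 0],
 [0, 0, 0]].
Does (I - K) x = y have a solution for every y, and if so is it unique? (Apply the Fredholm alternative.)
(I - K) is invertible (det(I - K) = 4 ≠ 0), so for every y in C^3 the equation (I - K) x = y has a unique solution.

K has rank 1, so it is an outer product K = u v^T: every row of K is a multiple of one row vector. Reading off the entries, u = (0, -3, 0) and v = (0, 1, 0) (row i of K equals u_i·v^T). A rank-one matrix u v^T satisfies K u = u (v·u) and kills the (2)-dimensional subspace v^⊥, so its characteristic polynomial is lambda^2 (lambda - v·u) with v·u = tr K = -3. Hence the eigenvalues of I - K are 1 (multiplicity 2) and 1 - (-3) = 4, so det(I - K) = 4. (Direct check: I - K =
[[1, 0, 0],
 [0, 4, 0],
 [0, 0, 1]]
has determinant 4.) The finite-dimensional Fredholm alternative says: either (I - K) is invertible, or ker(I - K) ≠ {0} and then range(I - K) = ker((I - K)^*)^⊥, with dim ker(I - K) = dim ker((I - K)^*). Since det(I - K) ≠ 0, 1 is not an eigenvalue of K and ker(I - K) = {0}, so we are in the first case: for every y there is a unique x = (I - K)^(-1) y. Explicitly, by the Sherman–Morrison formula, (I - u v^T)^(-1) = I + u v^T/(1 - v·u), i.e. (I - K)^(-1) = I + K/(4).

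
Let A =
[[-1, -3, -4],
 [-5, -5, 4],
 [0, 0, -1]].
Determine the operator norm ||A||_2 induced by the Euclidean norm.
||A||_2 ≈ 8.1605 (= sqrt(largest eigenvalue of A^T A))

||A||_2 = sigma_max(A) = sqrt(lambda_max(A^T A)). Form the symmetric matrix M = A^T A =
[[26, 28, -16],
 [28, 34, -8],
 [-16, -8, 33]].
Its characteristic polynomial (trace, sum of principal 2x2 minors, determinant of M give the coefficients) is
  p(λ) = det(λ I - M) = λ^3 - 93λ^2 + 1760λ - 100.
No integer candidate from the rational root theorem (±divisors of 100) is a root, so the roots are irrational. The cubic discriminant is Δ = 4956649600 > 0, so there are three distinct real roots. p(0) = -100 and p(1) = 1568 have opposite signs, so a root lies in (0, 1); Newton's method refines it to λ ≈ 0.057. p(26) = 368 and p(27) = -694 have opposite signs, so a root lies in (26, 27); Newton's method refines it to λ ≈ 26.3494. p(66) = -1552 and p(67) = 1106 have opposite signs, so a root lies in (66, 67); Newton's method refines it to λ ≈ 66.5936. Check (Vieta): the three roots sum to 93, matching tr M = 93.
So the eigenvalues of A^T A are ≈ 0.057, 26.3494, 66.5936 (all ≥ 0, as they must be for A^T A). The largest is λ_max ≈ 66.5936, hence ||A||_2 = sqrt(λ_max) ≈ 8.1605.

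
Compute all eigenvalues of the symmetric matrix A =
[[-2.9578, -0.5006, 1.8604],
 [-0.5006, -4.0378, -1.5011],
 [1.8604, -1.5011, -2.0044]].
sigma(A) ≈ {-5, -4, 0}

A is real symmetric, so its spectrum consists of real eigenvalues. Expanding the characteristic polynomial of the displayed matrix gives
  det(λ I - A) = p(λ) = λ^3 + (9)λ^2 + (20)λ + (0).
Solving p(λ) = 0 yields eigenvalues ≈ -5, -4, 0. (A is shown rounded to 4 decimals, so these recover the underlying integer eigenvalues to within that precision.)
Verification: the trace of A = -9 equals the sum of eigenvalues -9, and det(A) ≈ -0.0003 matches the eigenvalue product 0.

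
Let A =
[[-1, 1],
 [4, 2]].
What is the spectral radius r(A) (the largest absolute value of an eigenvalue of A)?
r(A) = 3

The eigenvalues of A are the roots of its characteristic polynomial. With M = A (coefficients from the trace and determinant):
  p(λ) = det(λ I - M) = λ^2 - λ - 6.
For λ^2 - λ - 6 the discriminant is 25. It is a perfect square (5^2), so the roots are rational: λ = (1 ± 5)/2 = 3, -2.
Thus the eigenvalues (to 4 decimals) are 3 (modulus 3); -2 (modulus 2). The spectral radius is the largest modulus: r(A) = 3. (Cross-check: r(A) ≤ ||A||_2 ≈ 4.4966; equality holds whenever A is normal, though it can also hold for some non-normal A.)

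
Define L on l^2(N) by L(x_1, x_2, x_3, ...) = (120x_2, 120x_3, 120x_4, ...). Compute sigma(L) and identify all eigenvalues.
sigma(L) = closed disk {z in C : |z| ≤ 120}; sigma_p(L) = open disk {z in C : |z| < 120}

Note L = 120·V where V is the unit left shift (V x)_k = x_{k+1}; so sigma(L) = 120·sigma(V) and ||L|| = 120||V||. ||L x||^2 = 14400sum_{k≥2} |x_k|^2 ≤ 14400||x||^2, with equality on {x : x_1 = 0}, so ||L|| = 120. For any lambda with |lambda| < 120, set r = lambda/120 (|r| < 1); the vector x = (1, r, r^2, ...) is in l^2 and satisfies L x = 120(r, r^2, ...) = lambda x, so lambda is an eigenvalue. On the boundary |lambda| = 120 the geometric series diverges, so no l^2 eigenvector exists, but these lambda lie in the approximate point spectrum. Hence sigma(L) is the closed disk of radius 120 and sigma_p(L) is the open disk.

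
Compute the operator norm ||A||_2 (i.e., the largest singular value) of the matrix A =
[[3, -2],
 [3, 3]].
||A||_2 = sqrt((31 + sqrt(61))/2) ≈ 4.4051 (= sqrt(largest eigenvalue of A^T A))

||A||_2 = sigma_max(A) = sqrt(lambda_max(A^T A)). Form the symmetric matrix M = A^T A =
[[18, 3],
 [3, 13]].
Its characteristic polynomial (trace, determinant of M give the coefficients) is
  p(λ) = det(λ I - M) = λ^2 - 31λ + 225.
For λ^2 - 31λ + 225 the discriminant is 61. It is nonnegative but not a perfect square, so the roots are real and irrational: λ = (31 ± sqrt(61))/2 ≈ 19.4051, 11.5949.
So the eigenvalues of A^T A are ≈ 11.5949, 19.4051 (all ≥ 0, as they must be for A^T A). The largest is λ_max = (31 + sqrt(61))/2 ≈ 19.4051, hence ||A||_2 = sqrt(λ_max) = sqrt((31 + sqrt(61))/2) ≈ 4.4051.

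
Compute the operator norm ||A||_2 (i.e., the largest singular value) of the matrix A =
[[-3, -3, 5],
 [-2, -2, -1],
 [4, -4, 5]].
||A||_2 ≈ 8.7156 (= sqrt(largest eigenvalue of A^T A))

||A||_2 = sigma_max(A) = sqrt(lambda_max(A^T A)). Form the symmetric matrix M = A^T A =
[[29, -3, 7],
 [-3, 29, -33],
 [7, -33, 51]].
Its characteristic polynomial (trace, sum of principal 2x2 minors, determinant of M give the coefficients) is
  p(λ) = det(λ I - M) = λ^3 - 109λ^2 + 2652λ - 10816.
No integer candidate from the rational root theorem (±divisors of 10816) is a root, so the roots are irrational. The cubic discriminant is Δ = 6044459408 > 0, so there are three distinct real roots. p(5) = -156 and p(6) = 1388 have opposite signs, so a root lies in (5, 6); Newton's method refines it to λ ≈ 5.0958. p(27) = 1010 and p(28) = -64 have opposite signs, so a root lies in (27, 28); Newton's method refines it to λ ≈ 27.9417. p(75) = -3166 and p(76) = 128 have opposite signs, so a root lies in (75, 76); Newton's method refines it to λ ≈ 75.9624. Check (Vieta): the three roots sum to 109, matching tr M = 109.
So the eigenvalues of A^T A are ≈ 5.0958, 27.9417, 75.9624 (all ≥ 0, as they must be for A^T A). The largest is λ_max ≈ 75.9624, hence ||A||_2 = sqrt(λ_max) ≈ 8.7156.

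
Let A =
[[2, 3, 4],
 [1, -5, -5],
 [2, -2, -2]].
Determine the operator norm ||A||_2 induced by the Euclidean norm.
||A||_2 ≈ 9.0969 (= sqrt(largest eigenvalue of A^T A))

||A||_2 = sigma_max(A) = sqrt(lambda_max(A^T A)). Form the symmetric matrix M = A^T A =
[[9, -3, -1],
 [-3, 38, 41],
 [-1, 41, 45]].
Its characteristic polynomial (trace, sum of principal 2x2 minors, determinant of M give the coefficients) is
  p(λ) = det(λ I - M) = λ^3 - 92λ^2 + 766λ - 64.
No integer candidate from the rational root theorem (±divisors of 64) is a root, so the roots are irrational. The cubic discriminant is Δ = 3050211424 > 0, so there are three distinct real roots. p(0) = -64 and p(1) = 611 have opposite signs, so a root lies in (0, 1); Newton's method refines it to λ ≈ 0.0844. p(9) = 107 and p(10) = -604 have opposite signs, so a root lies in (9, 10); Newton's method refines it to λ ≈ 9.1627. p(82) = -4492 and p(83) = 1513 have opposite signs, so a root lies in (82, 83); Newton's method refines it to λ ≈ 82.7529. Check (Vieta): the three roots sum to 92, matching tr M = 92.
So the eigenvalues of A^T A are ≈ 0.0844, 9.1627, 82.7529 (all ≥ 0, as they must be for A^T A). The largest is λ_max ≈ 82.7529, hence ||A||_2 = sqrt(λ_max) ≈ 9.0969.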